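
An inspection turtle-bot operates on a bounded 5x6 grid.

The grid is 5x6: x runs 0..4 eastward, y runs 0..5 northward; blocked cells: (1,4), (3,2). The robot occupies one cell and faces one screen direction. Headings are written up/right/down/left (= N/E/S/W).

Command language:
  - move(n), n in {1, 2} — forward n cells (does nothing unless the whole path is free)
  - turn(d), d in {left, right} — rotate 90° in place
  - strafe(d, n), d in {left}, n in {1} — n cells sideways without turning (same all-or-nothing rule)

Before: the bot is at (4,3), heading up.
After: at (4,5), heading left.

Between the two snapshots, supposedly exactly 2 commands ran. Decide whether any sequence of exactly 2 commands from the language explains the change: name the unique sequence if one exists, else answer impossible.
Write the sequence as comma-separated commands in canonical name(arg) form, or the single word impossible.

move(2), turn(left)

key: running turn(left) before move(2) would end elsewhere — order is forced
from: at (4,3), heading up
t=1 move(2) ⇒ at (4,5), heading up
t=2 turn(left) ⇒ at (4,5), heading left
all 25 alternatives checked — unique.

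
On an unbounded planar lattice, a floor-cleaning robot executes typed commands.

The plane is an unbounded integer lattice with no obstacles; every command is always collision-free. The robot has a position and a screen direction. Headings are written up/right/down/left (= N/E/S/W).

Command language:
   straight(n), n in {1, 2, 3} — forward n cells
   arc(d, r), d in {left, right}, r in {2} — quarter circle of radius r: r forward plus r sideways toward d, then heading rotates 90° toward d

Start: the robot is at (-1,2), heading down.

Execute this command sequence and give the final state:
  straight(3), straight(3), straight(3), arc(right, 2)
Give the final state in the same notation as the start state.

at (-3,-9), heading left

start: at (-1,2), heading down
t=1 straight(3) ⇒ at (-1,-1), heading down
t=2 straight(3) ⇒ at (-1,-4), heading down
t=3 straight(3) ⇒ at (-1,-7), heading down
t=4 arc(right, 2) ⇒ at (-3,-9), heading left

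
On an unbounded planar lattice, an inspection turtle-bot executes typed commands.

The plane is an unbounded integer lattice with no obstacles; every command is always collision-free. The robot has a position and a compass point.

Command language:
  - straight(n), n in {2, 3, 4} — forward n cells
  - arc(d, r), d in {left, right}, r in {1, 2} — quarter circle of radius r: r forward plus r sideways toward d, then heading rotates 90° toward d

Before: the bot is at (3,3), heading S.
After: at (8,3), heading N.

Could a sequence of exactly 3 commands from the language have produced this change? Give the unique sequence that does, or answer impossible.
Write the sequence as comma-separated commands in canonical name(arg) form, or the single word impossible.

arc(left, 1), straight(3), arc(left, 1)

key: position moved to (8,3) AND the heading swung to N — translation plus rotation needed
from: at (3,3), heading S
step 1 (arc(left, 1)): at (4,2), heading E
step 2 (straight(3)): at (7,2), heading E
step 3 (arc(left, 1)): at (8,3), heading N
no other 3-command option fits: unique.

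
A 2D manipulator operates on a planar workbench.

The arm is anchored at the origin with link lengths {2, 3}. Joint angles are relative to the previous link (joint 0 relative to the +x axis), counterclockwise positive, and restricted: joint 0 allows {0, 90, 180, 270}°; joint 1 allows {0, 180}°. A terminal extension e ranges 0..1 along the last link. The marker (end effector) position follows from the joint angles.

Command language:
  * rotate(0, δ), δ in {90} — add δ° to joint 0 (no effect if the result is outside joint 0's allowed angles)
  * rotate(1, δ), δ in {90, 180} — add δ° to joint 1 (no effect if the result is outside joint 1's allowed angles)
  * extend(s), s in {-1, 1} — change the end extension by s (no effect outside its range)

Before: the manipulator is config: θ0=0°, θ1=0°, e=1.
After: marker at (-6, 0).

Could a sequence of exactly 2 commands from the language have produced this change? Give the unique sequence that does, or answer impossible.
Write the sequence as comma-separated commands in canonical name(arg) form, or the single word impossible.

rotate(0, 90), rotate(0, 90)

start: config: θ0=0°, θ1=0°, e=1
[1] after rotate(0, 90): config: θ0=90°, θ1=0°, e=1
[2] after rotate(0, 90): config: θ0=180°, θ1=0°, e=1
no other 2-command option fits: unique.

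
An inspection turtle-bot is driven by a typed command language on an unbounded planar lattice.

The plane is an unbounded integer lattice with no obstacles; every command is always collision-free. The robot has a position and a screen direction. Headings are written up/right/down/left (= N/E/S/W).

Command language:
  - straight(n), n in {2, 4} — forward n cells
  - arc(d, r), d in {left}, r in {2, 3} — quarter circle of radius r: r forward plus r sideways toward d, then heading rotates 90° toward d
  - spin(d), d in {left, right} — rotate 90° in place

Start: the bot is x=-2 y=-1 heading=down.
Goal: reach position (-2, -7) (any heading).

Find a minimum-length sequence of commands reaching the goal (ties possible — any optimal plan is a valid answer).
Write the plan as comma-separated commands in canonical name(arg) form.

straight(4), straight(2)

start: x=-2 y=-1 heading=down
t=1 straight(4) ⇒ x=-2 y=-5 heading=down
t=2 straight(2) ⇒ x=-2 y=-7 heading=down
shorter routes all fall short; 2 is best.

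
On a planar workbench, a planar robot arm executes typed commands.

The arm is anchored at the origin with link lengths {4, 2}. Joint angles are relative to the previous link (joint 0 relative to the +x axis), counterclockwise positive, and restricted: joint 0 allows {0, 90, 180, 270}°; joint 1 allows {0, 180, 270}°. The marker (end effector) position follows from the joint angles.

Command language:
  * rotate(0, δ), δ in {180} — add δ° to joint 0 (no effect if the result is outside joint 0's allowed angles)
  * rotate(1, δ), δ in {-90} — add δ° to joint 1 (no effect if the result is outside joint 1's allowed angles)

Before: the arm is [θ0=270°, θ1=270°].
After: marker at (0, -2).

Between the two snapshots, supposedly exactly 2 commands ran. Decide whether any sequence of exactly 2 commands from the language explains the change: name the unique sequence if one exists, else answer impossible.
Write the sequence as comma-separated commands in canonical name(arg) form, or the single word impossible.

initial: [θ0=270°, θ1=270°]
step 1 (rotate(1, -90)): [θ0=270°, θ1=180°]
step 2 (rotate(1, -90)): [θ0=270°, θ1=180°]
no other 2-command option fits: unique.

rotate(1, -90), rotate(1, -90)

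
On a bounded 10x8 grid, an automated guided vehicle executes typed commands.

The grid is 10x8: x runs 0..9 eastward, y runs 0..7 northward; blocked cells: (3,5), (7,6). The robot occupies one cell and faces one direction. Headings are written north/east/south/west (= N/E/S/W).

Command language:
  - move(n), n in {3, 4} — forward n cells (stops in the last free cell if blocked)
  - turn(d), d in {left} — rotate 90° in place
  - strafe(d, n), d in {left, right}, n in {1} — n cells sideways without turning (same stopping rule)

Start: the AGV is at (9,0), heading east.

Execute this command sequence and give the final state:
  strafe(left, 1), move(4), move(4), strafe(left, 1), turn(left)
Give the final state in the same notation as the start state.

at (9,2), heading north

t0: at (9,0), heading east
[1] after strafe(left, 1): at (9,1), heading east
[2] after move(4): at (9,1), heading east
[3] after move(4): at (9,1), heading east
[4] after strafe(left, 1): at (9,2), heading east
[5] after turn(left): at (9,2), heading north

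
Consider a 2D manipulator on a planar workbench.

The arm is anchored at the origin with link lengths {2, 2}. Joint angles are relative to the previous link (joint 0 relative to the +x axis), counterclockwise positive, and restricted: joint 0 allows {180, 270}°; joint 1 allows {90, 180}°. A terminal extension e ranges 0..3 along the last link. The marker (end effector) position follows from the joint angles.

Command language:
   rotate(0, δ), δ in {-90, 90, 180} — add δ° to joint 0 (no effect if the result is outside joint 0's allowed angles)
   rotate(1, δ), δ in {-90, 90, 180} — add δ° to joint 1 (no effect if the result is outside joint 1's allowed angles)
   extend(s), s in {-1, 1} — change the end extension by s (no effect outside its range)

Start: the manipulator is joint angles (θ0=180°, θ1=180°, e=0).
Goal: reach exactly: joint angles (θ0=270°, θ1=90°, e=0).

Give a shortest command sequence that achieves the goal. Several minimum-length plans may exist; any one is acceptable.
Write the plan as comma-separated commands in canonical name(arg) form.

t0: joint angles (θ0=180°, θ1=180°, e=0)
t=1 rotate(1, -90) ⇒ joint angles (θ0=180°, θ1=90°, e=0)
t=2 rotate(0, 90) ⇒ joint angles (θ0=270°, θ1=90°, e=0)
no 1-step plan works, so 2 is optimal.

rotate(1, -90), rotate(0, 90)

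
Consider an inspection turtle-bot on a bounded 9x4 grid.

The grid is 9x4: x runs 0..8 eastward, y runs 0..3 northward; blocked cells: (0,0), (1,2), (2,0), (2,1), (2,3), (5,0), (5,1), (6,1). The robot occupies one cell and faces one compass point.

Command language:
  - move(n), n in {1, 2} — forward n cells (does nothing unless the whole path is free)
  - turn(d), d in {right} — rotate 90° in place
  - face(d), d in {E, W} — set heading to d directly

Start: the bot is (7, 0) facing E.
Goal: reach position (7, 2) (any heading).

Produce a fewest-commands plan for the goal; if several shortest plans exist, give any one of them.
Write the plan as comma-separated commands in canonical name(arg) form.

initial: (7, 0) facing E
t=1 face(W) ⇒ (7, 0) facing W
t=2 turn(right) ⇒ (7, 0) facing N
t=3 move(2) ⇒ (7, 2) facing N
shorter routes all fall short; 3 is best.

face(W), turn(right), move(2)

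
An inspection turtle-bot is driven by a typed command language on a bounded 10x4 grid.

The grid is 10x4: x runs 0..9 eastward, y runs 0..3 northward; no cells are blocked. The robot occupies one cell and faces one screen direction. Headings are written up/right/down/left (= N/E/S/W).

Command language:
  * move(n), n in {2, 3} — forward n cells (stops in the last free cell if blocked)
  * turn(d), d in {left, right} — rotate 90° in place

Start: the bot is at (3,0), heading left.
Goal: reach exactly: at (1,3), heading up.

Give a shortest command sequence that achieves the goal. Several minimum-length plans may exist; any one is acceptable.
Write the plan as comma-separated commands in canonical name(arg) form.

move(2), turn(right), move(3)

begin: at (3,0), heading left
[1] after move(2): at (1,0), heading left
[2] after turn(right): at (1,0), heading up
[3] after move(3): at (1,3), heading up
no 2-step plan works, so 3 is optimal.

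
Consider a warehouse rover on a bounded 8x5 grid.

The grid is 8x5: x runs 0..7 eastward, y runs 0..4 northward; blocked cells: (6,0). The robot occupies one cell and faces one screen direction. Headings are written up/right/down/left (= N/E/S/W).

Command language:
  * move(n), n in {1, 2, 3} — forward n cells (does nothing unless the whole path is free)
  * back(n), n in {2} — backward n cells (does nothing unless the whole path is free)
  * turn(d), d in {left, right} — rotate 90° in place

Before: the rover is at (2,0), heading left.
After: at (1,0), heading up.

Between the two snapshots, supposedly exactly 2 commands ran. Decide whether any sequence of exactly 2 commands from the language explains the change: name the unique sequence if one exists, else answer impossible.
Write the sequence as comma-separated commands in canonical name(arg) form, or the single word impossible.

move(1), turn(right)

key: position moved to (1,0) AND the heading swung to N — translation plus rotation needed
from: at (2,0), heading left
step 1 (move(1)): at (1,0), heading left
step 2 (turn(right)): at (1,0), heading up
no rival 2-sequence matches.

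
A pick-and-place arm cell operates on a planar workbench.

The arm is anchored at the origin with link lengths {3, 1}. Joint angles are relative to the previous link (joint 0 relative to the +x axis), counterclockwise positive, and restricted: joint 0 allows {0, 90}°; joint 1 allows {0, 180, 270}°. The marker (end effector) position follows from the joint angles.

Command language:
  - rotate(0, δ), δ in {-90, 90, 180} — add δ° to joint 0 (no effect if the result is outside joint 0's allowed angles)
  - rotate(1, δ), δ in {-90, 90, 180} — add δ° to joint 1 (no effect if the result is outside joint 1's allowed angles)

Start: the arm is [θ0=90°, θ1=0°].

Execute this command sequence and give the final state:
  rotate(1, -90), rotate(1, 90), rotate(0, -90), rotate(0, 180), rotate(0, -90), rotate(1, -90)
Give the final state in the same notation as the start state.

from: [θ0=90°, θ1=0°]
[1] after rotate(1, -90): [θ0=90°, θ1=270°]
[2] after rotate(1, 90): [θ0=90°, θ1=0°]
[3] after rotate(0, -90): [θ0=0°, θ1=0°]
[4] after rotate(0, 180): [θ0=0°, θ1=0°]
[5] after rotate(0, -90): [θ0=0°, θ1=0°]
[6] after rotate(1, -90): [θ0=0°, θ1=270°]

[θ0=0°, θ1=270°]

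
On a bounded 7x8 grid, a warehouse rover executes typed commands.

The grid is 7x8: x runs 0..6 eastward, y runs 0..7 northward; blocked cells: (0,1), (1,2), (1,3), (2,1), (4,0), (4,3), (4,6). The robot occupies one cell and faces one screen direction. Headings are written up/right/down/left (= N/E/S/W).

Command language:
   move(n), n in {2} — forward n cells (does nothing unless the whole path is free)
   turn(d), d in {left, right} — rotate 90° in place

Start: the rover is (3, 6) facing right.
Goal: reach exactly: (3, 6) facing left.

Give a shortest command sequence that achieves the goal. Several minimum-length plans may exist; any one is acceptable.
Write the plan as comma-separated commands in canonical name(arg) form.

turn(left), turn(left)

begin: (3, 6) facing right
step 1 (turn(left)): (3, 6) facing up
step 2 (turn(left)): (3, 6) facing left
minimal: 2 command(s), checked below 2.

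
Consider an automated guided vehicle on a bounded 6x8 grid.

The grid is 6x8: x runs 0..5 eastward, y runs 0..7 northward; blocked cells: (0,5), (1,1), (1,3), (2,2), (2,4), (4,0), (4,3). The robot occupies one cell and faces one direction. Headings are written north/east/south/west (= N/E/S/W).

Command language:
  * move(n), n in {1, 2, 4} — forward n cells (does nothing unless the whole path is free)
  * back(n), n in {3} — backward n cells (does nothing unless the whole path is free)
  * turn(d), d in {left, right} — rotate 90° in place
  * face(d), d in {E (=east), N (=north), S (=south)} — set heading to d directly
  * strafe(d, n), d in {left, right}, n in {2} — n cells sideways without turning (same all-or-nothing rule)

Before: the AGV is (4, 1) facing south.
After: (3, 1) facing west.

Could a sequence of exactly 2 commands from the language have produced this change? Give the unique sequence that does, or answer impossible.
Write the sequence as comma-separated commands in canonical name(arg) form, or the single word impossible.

turn(right), move(1)

key: running move(1) before turn(right) would end elsewhere — order is forced
begin: (4, 1) facing south
1. turn(right) → (4, 1) facing west
2. move(1) → (3, 1) facing west
all 121 alternatives checked — unique.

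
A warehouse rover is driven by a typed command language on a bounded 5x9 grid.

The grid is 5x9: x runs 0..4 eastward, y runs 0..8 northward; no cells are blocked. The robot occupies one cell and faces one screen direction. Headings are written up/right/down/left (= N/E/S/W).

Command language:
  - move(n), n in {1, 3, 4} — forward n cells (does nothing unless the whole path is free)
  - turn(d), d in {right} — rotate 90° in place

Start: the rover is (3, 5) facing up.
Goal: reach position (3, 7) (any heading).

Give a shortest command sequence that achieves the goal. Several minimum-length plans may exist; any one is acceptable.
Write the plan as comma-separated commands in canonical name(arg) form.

move(1), move(1)

initial: (3, 5) facing up
1. move(1) → (3, 6) facing up
2. move(1) → (3, 7) facing up
shorter routes all fall short; 2 is best.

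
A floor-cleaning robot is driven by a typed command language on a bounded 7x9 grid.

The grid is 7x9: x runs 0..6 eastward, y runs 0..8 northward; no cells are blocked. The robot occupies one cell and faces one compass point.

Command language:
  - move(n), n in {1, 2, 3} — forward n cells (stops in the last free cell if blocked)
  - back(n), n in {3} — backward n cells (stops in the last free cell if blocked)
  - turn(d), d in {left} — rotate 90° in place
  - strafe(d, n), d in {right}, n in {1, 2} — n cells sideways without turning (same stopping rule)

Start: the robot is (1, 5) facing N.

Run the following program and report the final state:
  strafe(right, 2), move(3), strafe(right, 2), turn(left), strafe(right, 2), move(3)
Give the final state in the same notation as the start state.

(2, 8) facing W

t0: (1, 5) facing N
[1] after strafe(right, 2): (3, 5) facing N
[2] after move(3): (3, 8) facing N
[3] after strafe(right, 2): (5, 8) facing N
[4] after turn(left): (5, 8) facing W
[5] after strafe(right, 2): (5, 8) facing W
[6] after move(3): (2, 8) facing W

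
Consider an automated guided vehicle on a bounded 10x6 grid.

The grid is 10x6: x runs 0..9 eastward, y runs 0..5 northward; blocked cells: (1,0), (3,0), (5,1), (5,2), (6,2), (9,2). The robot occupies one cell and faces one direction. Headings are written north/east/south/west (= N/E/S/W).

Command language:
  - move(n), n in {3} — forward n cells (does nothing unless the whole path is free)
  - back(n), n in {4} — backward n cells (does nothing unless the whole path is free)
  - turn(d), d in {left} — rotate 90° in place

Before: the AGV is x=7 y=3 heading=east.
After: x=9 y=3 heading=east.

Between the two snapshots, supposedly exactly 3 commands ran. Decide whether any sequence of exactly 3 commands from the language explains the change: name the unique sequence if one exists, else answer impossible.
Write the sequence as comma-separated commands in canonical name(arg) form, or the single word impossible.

back(4), move(3), move(3)

key: heading stays E — no command in the sequence turns
t0: x=7 y=3 heading=east
t=1 back(4) ⇒ x=3 y=3 heading=east
t=2 move(3) ⇒ x=6 y=3 heading=east
t=3 move(3) ⇒ x=9 y=3 heading=east
uniquely the one of 27 3-step routes that fits.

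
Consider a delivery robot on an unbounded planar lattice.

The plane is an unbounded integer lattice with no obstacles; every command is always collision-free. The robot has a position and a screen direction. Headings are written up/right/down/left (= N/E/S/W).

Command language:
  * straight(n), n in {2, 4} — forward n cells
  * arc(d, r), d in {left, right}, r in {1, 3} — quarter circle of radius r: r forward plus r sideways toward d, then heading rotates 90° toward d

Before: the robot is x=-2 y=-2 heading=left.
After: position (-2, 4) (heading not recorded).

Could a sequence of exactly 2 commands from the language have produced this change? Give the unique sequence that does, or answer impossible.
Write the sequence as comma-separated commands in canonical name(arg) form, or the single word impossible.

start: x=-2 y=-2 heading=left
step 1 (arc(right, 3)): x=-5 y=1 heading=up
step 2 (arc(right, 3)): x=-2 y=4 heading=right
all 36 alternatives checked — unique.

arc(right, 3), arc(right, 3)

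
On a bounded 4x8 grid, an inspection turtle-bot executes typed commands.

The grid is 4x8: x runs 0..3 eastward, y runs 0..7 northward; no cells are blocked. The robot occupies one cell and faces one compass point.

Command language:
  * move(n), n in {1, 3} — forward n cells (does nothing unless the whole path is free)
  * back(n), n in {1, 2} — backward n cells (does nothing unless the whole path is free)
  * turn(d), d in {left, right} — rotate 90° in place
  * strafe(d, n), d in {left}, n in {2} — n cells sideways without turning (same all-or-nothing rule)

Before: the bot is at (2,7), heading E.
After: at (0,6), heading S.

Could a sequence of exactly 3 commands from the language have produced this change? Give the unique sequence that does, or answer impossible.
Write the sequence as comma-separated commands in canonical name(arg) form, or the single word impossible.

back(2), turn(right), move(1)

key: order matters: swapping back(2) and move(1) lands elsewhere
t0: at (2,7), heading E
step 1 (back(2)): at (0,7), heading E
step 2 (turn(right)): at (0,7), heading S
step 3 (move(1)): at (0,6), heading S
uniquely the one of 343 3-step routes that fits.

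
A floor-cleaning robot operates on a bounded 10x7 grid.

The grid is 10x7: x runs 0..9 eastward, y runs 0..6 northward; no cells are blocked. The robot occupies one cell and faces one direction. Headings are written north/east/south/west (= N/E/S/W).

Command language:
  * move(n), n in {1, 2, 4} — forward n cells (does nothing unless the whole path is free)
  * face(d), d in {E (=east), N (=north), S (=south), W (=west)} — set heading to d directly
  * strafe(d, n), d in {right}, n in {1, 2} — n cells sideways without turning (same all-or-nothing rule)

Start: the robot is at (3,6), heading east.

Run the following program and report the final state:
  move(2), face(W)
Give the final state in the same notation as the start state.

t0: at (3,6), heading east
1. move(2) → at (5,6), heading east
2. face(W) → at (5,6), heading west

at (5,6), heading west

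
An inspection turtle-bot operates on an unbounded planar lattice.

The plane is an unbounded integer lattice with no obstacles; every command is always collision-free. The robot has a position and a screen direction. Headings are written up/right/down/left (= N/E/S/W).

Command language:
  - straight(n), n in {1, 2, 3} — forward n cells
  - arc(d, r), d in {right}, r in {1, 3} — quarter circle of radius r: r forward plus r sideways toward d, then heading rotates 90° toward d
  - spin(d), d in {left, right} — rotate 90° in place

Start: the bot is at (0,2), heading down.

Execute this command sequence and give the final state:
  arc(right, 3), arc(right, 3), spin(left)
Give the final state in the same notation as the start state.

at (-6,2), heading left

from: at (0,2), heading down
t=1 arc(right, 3) ⇒ at (-3,-1), heading left
t=2 arc(right, 3) ⇒ at (-6,2), heading up
t=3 spin(left) ⇒ at (-6,2), heading left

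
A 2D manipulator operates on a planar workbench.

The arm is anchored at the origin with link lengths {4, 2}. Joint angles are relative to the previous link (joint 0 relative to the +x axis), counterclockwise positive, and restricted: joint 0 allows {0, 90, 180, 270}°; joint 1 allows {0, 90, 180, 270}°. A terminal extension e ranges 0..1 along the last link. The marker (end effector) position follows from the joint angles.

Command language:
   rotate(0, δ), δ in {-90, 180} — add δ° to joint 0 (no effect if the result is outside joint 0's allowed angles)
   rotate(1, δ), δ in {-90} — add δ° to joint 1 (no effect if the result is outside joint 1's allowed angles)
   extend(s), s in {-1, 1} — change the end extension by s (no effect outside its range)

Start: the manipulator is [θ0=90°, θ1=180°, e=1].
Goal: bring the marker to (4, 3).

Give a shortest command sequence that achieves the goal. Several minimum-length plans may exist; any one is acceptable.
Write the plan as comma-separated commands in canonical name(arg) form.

from: [θ0=90°, θ1=180°, e=1]
step 1 (rotate(0, -90)): [θ0=0°, θ1=180°, e=1]
step 2 (rotate(1, -90)): [θ0=0°, θ1=90°, e=1]
minimal: 2 command(s), checked below 2.

rotate(0, -90), rotate(1, -90)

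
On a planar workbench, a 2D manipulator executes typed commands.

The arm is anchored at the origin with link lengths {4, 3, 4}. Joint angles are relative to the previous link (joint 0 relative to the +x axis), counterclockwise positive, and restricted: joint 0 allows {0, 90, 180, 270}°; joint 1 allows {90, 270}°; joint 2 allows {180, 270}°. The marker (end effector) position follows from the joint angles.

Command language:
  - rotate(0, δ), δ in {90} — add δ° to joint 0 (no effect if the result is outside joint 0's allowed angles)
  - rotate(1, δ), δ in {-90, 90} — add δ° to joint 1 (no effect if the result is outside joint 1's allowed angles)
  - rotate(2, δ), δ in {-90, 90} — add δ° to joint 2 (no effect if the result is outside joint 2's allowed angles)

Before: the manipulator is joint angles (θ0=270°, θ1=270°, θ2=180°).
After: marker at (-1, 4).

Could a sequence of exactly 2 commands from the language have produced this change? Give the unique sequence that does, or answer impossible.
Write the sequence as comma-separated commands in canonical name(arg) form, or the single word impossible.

t0: joint angles (θ0=270°, θ1=270°, θ2=180°)
1. rotate(0, 90) → joint angles (θ0=0°, θ1=270°, θ2=180°)
2. rotate(0, 90) → joint angles (θ0=90°, θ1=270°, θ2=180°)
all 25 alternatives checked — unique.

rotate(0, 90), rotate(0, 90)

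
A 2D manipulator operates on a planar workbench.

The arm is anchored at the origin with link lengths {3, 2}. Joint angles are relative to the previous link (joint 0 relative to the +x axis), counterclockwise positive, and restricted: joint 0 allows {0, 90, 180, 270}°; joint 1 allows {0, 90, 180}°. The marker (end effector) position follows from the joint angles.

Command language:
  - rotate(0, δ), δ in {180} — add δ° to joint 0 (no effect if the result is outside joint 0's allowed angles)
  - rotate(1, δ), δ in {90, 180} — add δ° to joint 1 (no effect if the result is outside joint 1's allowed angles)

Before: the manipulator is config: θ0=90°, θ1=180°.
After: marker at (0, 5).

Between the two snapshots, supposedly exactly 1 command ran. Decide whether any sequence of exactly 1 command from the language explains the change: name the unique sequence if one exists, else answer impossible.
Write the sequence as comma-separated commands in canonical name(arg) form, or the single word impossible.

rotate(1, 180)

begin: config: θ0=90°, θ1=180°
t=1 rotate(1, 180) ⇒ config: θ0=90°, θ1=0°
no rival 1-sequence matches.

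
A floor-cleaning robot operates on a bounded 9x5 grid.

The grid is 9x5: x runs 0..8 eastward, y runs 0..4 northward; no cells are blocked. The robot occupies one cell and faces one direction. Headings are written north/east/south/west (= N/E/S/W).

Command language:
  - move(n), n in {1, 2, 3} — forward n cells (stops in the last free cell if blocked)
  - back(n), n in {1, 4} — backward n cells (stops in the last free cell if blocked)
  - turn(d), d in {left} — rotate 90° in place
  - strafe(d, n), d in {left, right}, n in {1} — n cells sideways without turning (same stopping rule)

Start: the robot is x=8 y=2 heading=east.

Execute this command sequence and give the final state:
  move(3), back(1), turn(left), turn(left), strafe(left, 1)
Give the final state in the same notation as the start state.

initial: x=8 y=2 heading=east
1. move(3) → x=8 y=2 heading=east
2. back(1) → x=7 y=2 heading=east
3. turn(left) → x=7 y=2 heading=north
4. turn(left) → x=7 y=2 heading=west
5. strafe(left, 1) → x=7 y=1 heading=west

x=7 y=1 heading=west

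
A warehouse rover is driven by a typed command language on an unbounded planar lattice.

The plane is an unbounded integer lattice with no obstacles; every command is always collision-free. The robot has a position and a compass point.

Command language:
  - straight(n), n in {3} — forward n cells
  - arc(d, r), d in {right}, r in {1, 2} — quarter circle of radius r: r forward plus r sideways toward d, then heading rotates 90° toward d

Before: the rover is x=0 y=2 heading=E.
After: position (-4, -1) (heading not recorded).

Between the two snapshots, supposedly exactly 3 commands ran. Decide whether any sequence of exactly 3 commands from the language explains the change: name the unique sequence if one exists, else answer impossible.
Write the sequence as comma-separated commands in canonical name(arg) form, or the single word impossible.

arc(right, 1), arc(right, 2), straight(3)

key: order matters: swapping arc(right, 1) and straight(3) lands elsewhere
initial: x=0 y=2 heading=E
[1] after arc(right, 1): x=1 y=1 heading=S
[2] after arc(right, 2): x=-1 y=-1 heading=W
[3] after straight(3): x=-4 y=-1 heading=W
all 27 alternatives checked — unique.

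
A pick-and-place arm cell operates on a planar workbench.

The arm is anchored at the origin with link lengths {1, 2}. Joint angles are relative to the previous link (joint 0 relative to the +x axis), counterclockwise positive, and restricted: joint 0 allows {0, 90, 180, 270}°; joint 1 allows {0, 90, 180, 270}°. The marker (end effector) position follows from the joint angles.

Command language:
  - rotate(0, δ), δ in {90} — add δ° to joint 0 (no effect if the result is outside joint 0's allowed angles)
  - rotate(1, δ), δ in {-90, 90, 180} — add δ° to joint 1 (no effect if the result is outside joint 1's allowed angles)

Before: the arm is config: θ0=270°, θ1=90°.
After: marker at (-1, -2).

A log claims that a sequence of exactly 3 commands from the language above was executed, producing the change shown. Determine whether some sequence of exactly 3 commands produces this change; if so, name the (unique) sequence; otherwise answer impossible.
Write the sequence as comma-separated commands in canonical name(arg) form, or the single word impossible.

rotate(0, 90), rotate(0, 90), rotate(0, 90)

begin: config: θ0=270°, θ1=90°
t=1 rotate(0, 90) ⇒ config: θ0=0°, θ1=90°
t=2 rotate(0, 90) ⇒ config: θ0=90°, θ1=90°
t=3 rotate(0, 90) ⇒ config: θ0=180°, θ1=90°
uniquely the one of 64 3-step routes that fits.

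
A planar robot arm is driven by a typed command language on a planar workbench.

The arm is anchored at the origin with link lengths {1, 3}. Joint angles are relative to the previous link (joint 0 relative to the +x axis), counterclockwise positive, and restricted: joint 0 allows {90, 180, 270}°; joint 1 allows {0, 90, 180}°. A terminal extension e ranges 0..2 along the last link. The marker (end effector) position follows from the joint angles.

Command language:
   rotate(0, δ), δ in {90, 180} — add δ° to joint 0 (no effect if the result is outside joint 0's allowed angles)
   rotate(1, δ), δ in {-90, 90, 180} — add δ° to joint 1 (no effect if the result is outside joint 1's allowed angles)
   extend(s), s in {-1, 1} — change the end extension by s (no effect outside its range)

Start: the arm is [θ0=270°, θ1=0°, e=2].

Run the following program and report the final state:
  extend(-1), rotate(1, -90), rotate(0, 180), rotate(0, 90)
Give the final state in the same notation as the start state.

[θ0=180°, θ1=0°, e=1]

start: [θ0=270°, θ1=0°, e=2]
[1] after extend(-1): [θ0=270°, θ1=0°, e=1]
[2] after rotate(1, -90): [θ0=270°, θ1=0°, e=1]
[3] after rotate(0, 180): [θ0=90°, θ1=0°, e=1]
[4] after rotate(0, 90): [θ0=180°, θ1=0°, e=1]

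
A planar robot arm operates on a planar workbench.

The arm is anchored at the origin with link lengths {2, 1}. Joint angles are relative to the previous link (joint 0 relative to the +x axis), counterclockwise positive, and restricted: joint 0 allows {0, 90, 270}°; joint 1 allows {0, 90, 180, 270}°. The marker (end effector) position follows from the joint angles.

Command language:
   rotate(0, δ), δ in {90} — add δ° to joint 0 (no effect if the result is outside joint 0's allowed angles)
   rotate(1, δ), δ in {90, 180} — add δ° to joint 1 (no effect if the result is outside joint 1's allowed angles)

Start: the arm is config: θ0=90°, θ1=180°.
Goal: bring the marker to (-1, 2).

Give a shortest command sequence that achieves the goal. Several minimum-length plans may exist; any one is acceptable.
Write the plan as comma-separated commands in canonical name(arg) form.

rotate(1, 90), rotate(1, 180)

start: config: θ0=90°, θ1=180°
step 1 (rotate(1, 90)): config: θ0=90°, θ1=270°
step 2 (rotate(1, 180)): config: θ0=90°, θ1=90°
minimal: 2 command(s), checked below 2.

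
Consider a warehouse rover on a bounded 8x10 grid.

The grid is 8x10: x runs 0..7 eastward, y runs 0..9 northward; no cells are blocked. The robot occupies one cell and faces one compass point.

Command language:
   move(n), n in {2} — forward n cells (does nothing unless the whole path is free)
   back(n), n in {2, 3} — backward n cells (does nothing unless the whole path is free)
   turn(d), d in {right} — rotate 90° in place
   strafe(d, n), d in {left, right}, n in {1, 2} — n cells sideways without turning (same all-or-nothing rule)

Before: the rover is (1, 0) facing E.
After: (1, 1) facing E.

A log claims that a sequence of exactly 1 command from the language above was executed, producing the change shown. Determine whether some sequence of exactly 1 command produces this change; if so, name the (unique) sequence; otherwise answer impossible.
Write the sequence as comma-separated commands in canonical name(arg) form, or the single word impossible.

key: still facing E — the one step turns nothing
initial: (1, 0) facing E
1. strafe(left, 1) → (1, 1) facing E
no rival 1-sequence matches.

strafe(left, 1)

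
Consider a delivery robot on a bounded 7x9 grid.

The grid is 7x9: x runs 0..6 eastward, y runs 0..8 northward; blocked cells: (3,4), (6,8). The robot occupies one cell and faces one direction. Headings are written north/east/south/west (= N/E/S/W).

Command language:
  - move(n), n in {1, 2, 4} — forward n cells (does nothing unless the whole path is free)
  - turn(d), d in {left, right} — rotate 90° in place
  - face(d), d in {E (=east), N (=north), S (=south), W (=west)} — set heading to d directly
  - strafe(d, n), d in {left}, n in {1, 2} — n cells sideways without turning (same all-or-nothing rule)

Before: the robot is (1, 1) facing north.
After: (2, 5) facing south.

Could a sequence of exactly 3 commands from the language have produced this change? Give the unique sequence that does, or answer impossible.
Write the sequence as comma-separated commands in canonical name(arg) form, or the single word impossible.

key: running strafe(left, 1) before move(4) would end elsewhere — order is forced
t0: (1, 1) facing north
[1] after move(4): (1, 5) facing north
[2] after face(S): (1, 5) facing south
[3] after strafe(left, 1): (2, 5) facing south
no rival 3-sequence matches.

move(4), face(S), strafe(left, 1)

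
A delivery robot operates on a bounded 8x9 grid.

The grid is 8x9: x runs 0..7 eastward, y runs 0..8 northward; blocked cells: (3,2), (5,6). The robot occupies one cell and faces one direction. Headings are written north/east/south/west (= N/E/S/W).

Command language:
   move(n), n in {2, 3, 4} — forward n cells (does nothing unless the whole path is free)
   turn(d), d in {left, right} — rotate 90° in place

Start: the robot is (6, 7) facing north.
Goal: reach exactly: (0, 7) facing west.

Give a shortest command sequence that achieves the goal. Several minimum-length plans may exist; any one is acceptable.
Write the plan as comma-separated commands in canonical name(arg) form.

from: (6, 7) facing north
t=1 turn(left) ⇒ (6, 7) facing west
t=2 move(3) ⇒ (3, 7) facing west
t=3 move(3) ⇒ (0, 7) facing west
no 2-step plan works, so 3 is optimal.

turn(left), move(3), move(3)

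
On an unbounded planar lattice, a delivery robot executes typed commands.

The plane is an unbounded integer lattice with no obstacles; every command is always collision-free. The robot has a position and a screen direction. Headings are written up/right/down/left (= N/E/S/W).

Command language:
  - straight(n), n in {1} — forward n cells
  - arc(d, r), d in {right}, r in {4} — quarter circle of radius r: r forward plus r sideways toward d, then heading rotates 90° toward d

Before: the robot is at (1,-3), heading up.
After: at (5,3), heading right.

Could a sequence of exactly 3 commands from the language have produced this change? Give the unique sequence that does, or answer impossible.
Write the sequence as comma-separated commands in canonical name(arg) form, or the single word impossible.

key: position moved to (5,3) AND the heading swung to E — translation plus rotation needed
begin: at (1,-3), heading up
step 1 (straight(1)): at (1,-2), heading up
step 2 (straight(1)): at (1,-1), heading up
step 3 (arc(right, 4)): at (5,3), heading right
uniquely the one of 8 3-step routes that fits.

straight(1), straight(1), arc(right, 4)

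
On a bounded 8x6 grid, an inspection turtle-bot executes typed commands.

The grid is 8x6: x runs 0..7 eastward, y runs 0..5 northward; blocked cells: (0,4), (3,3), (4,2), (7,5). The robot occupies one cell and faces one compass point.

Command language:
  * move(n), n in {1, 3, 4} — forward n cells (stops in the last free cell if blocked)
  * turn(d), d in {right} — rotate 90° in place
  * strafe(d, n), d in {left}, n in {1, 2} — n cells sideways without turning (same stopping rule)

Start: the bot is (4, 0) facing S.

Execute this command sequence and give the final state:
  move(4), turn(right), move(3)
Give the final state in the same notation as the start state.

(1, 0) facing W

t0: (4, 0) facing S
1. move(4) → (4, 0) facing S
2. turn(right) → (4, 0) facing W
3. move(3) → (1, 0) facing W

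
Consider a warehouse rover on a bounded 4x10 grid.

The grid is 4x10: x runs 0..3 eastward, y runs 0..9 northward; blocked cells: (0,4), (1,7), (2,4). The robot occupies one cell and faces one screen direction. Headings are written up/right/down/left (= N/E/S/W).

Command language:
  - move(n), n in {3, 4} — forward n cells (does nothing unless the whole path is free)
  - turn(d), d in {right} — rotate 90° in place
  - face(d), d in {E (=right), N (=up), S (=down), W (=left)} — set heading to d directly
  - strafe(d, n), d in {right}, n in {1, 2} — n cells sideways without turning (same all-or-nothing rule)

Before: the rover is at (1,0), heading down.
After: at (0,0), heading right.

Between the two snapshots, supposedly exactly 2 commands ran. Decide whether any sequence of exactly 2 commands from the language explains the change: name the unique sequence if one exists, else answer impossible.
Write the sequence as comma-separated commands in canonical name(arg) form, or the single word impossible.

key: order matters: swapping strafe(right, 1) and face(E) lands elsewhere
start: at (1,0), heading down
step 1 (strafe(right, 1)): at (0,0), heading down
step 2 (face(E)): at (0,0), heading right
no other 2-command option fits: unique.

strafe(right, 1), face(E)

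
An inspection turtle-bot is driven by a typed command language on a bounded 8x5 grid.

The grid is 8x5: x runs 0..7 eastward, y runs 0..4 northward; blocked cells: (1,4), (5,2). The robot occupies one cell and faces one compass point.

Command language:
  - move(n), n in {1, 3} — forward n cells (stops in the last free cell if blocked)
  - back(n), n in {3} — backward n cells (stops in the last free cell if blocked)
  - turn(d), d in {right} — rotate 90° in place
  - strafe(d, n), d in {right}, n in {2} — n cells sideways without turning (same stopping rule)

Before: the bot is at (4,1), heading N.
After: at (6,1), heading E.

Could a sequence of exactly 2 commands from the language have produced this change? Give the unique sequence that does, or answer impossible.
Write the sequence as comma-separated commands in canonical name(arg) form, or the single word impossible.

key: cell and facing (now E) both changed — the 2 commands mix motion and turning
initial: at (4,1), heading N
[1] after strafe(right, 2): at (6,1), heading N
[2] after turn(right): at (6,1), heading E
uniquely the one of 25 2-step routes that fits.

strafe(right, 2), turn(right)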